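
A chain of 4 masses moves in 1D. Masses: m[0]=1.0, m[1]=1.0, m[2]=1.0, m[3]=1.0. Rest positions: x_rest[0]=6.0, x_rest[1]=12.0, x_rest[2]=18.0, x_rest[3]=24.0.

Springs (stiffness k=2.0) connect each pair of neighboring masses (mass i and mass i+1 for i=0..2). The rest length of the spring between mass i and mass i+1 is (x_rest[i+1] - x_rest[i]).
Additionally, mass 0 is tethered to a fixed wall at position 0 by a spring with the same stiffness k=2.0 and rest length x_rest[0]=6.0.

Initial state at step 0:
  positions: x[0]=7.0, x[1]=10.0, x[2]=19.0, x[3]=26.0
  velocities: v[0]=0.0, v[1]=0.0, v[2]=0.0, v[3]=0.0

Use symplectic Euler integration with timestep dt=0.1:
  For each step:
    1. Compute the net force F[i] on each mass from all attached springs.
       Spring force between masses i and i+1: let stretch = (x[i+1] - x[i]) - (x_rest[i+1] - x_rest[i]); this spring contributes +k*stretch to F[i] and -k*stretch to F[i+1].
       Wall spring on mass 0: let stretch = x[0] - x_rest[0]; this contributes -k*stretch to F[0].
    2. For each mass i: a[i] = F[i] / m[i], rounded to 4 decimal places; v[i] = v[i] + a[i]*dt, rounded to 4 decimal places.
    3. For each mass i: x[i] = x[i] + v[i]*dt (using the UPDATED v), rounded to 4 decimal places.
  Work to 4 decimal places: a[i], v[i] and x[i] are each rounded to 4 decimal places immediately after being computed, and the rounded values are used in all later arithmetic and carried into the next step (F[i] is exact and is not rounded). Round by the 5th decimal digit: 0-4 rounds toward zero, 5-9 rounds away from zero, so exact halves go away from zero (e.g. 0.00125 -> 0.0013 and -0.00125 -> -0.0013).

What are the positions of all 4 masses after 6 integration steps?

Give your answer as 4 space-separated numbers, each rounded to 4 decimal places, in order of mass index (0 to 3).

Step 0: x=[7.0000 10.0000 19.0000 26.0000] v=[0.0000 0.0000 0.0000 0.0000]
Step 1: x=[6.9200 10.1200 18.9600 25.9800] v=[-0.8000 1.2000 -0.4000 -0.2000]
Step 2: x=[6.7656 10.3528 18.8836 25.9396] v=[-1.5440 2.3280 -0.7640 -0.4040]
Step 3: x=[6.5476 10.6845 18.7777 25.8781] v=[-2.1797 3.3167 -1.0590 -0.6152]
Step 4: x=[6.2814 11.0953 18.6519 25.7946] v=[-2.6618 4.1080 -1.2576 -0.8353]
Step 5: x=[5.9859 11.5610 18.5179 25.6882] v=[-2.9553 4.6565 -1.3404 -1.0638]
Step 6: x=[5.6822 12.0543 18.3881 25.5584] v=[-3.0375 4.9329 -1.2977 -1.2979]

Answer: 5.6822 12.0543 18.3881 25.5584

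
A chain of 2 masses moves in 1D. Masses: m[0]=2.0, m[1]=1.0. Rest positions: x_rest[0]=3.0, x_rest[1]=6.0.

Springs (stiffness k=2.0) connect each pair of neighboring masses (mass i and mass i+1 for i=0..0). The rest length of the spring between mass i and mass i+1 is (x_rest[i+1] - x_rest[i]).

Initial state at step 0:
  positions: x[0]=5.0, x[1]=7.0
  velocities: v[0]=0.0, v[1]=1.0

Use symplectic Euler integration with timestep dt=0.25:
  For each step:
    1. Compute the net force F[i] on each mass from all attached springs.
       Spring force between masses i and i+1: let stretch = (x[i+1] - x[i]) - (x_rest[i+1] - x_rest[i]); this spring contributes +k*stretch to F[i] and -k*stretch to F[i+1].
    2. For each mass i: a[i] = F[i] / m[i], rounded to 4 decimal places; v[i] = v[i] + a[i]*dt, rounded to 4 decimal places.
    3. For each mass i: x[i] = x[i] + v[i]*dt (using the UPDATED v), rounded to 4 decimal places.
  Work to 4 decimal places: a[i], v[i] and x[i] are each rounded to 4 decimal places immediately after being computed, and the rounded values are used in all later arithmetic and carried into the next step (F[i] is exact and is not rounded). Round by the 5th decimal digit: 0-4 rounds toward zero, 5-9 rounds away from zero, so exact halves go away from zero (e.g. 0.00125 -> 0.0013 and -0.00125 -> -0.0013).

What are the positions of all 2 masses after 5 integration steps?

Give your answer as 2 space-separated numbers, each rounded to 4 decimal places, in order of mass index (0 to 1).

Answer: 4.6701 8.9101

Derivation:
Step 0: x=[5.0000 7.0000] v=[0.0000 1.0000]
Step 1: x=[4.9375 7.3750] v=[-0.2500 1.5000]
Step 2: x=[4.8399 7.8203] v=[-0.3906 1.7813]
Step 3: x=[4.7410 8.2681] v=[-0.3955 1.7911]
Step 4: x=[4.6751 8.6500] v=[-0.2637 1.5276]
Step 5: x=[4.6701 8.9101] v=[-0.0200 1.0402]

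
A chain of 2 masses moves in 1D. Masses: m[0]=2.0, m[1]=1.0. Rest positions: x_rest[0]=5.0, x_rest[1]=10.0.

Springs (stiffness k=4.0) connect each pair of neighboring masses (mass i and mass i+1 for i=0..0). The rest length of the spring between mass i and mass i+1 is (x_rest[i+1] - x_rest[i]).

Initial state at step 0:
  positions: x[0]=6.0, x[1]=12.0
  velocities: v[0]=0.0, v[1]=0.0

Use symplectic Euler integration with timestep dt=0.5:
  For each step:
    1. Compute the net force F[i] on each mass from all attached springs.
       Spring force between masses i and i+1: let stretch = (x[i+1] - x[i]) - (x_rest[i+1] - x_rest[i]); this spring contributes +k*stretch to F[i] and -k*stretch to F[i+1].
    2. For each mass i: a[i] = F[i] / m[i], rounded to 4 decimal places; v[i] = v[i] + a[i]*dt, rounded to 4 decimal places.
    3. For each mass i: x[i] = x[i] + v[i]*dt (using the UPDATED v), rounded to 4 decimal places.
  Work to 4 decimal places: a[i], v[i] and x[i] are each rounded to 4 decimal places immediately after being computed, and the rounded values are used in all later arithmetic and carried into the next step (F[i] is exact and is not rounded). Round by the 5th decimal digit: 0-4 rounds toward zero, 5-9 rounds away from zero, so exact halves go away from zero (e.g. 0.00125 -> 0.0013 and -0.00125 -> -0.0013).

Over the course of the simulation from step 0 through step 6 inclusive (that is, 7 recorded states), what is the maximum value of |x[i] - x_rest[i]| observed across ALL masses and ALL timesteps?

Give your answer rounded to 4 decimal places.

Answer: 2.1250

Derivation:
Step 0: x=[6.0000 12.0000] v=[0.0000 0.0000]
Step 1: x=[6.5000 11.0000] v=[1.0000 -2.0000]
Step 2: x=[6.7500 10.5000] v=[0.5000 -1.0000]
Step 3: x=[6.3750 11.2500] v=[-0.7500 1.5000]
Step 4: x=[5.9375 12.1250] v=[-0.8750 1.7500]
Step 5: x=[6.0938 11.8125] v=[0.3125 -0.6250]
Step 6: x=[6.6094 10.7813] v=[1.0312 -2.0624]
Max displacement = 2.1250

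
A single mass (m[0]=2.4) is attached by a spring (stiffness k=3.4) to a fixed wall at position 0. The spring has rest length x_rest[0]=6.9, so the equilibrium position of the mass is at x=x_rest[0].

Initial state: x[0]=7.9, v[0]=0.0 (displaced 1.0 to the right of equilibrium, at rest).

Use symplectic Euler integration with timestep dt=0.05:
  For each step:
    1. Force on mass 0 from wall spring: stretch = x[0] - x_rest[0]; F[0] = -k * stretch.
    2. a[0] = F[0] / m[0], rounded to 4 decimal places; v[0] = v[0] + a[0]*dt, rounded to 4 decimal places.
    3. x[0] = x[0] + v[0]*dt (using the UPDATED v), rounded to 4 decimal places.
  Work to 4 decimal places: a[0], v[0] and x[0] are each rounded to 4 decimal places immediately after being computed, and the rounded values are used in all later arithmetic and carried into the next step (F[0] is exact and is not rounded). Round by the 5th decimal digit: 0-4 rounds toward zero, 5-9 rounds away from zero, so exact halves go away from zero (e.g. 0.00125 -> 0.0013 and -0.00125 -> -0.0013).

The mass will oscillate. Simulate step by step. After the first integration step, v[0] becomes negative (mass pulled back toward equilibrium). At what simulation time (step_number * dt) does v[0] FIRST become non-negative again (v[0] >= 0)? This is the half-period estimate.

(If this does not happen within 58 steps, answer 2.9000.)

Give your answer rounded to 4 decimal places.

Answer: 2.6500

Derivation:
Step 0: x=[7.9000] v=[0.0000]
Step 1: x=[7.8965] v=[-0.0708]
Step 2: x=[7.8894] v=[-0.1414]
Step 3: x=[7.8788] v=[-0.2115]
Step 4: x=[7.8648] v=[-0.2808]
Step 5: x=[7.8473] v=[-0.3491]
Step 6: x=[7.8265] v=[-0.4162]
Step 7: x=[7.8024] v=[-0.4818]
Step 8: x=[7.7751] v=[-0.5457]
Step 9: x=[7.7447] v=[-0.6077]
Step 10: x=[7.7113] v=[-0.6675]
Step 11: x=[7.6751] v=[-0.7250]
Step 12: x=[7.6361] v=[-0.7799]
Step 13: x=[7.5945] v=[-0.8320]
Step 14: x=[7.5504] v=[-0.8812]
Step 15: x=[7.5040] v=[-0.9273]
Step 16: x=[7.4555] v=[-0.9701]
Step 17: x=[7.4050] v=[-1.0095]
Step 18: x=[7.3527] v=[-1.0453]
Step 19: x=[7.2988] v=[-1.0774]
Step 20: x=[7.2435] v=[-1.1057]
Step 21: x=[7.1870] v=[-1.1300]
Step 22: x=[7.1295] v=[-1.1503]
Step 23: x=[7.0712] v=[-1.1666]
Step 24: x=[7.0123] v=[-1.1787]
Step 25: x=[6.9530] v=[-1.1867]
Step 26: x=[6.8935] v=[-1.1905]
Step 27: x=[6.8340] v=[-1.1900]
Step 28: x=[6.7747] v=[-1.1853]
Step 29: x=[6.7159] v=[-1.1764]
Step 30: x=[6.6577] v=[-1.1634]
Step 31: x=[6.6004] v=[-1.1462]
Step 32: x=[6.5442] v=[-1.1250]
Step 33: x=[6.4892] v=[-1.0998]
Step 34: x=[6.4357] v=[-1.0707]
Step 35: x=[6.3838] v=[-1.0378]
Step 36: x=[6.3337] v=[-1.0012]
Step 37: x=[6.2856] v=[-0.9611]
Step 38: x=[6.2397] v=[-0.9176]
Step 39: x=[6.1962] v=[-0.8708]
Step 40: x=[6.1552] v=[-0.8209]
Step 41: x=[6.1168] v=[-0.7681]
Step 42: x=[6.0812] v=[-0.7126]
Step 43: x=[6.0485] v=[-0.6546]
Step 44: x=[6.0188] v=[-0.5943]
Step 45: x=[5.9922] v=[-0.5319]
Step 46: x=[5.9688] v=[-0.4676]
Step 47: x=[5.9487] v=[-0.4016]
Step 48: x=[5.9320] v=[-0.3342]
Step 49: x=[5.9187] v=[-0.2656]
Step 50: x=[5.9089] v=[-0.1961]
Step 51: x=[5.9026] v=[-0.1259]
Step 52: x=[5.8998] v=[-0.0553]
Step 53: x=[5.9006] v=[0.0156]
First v>=0 after going negative at step 53, time=2.6500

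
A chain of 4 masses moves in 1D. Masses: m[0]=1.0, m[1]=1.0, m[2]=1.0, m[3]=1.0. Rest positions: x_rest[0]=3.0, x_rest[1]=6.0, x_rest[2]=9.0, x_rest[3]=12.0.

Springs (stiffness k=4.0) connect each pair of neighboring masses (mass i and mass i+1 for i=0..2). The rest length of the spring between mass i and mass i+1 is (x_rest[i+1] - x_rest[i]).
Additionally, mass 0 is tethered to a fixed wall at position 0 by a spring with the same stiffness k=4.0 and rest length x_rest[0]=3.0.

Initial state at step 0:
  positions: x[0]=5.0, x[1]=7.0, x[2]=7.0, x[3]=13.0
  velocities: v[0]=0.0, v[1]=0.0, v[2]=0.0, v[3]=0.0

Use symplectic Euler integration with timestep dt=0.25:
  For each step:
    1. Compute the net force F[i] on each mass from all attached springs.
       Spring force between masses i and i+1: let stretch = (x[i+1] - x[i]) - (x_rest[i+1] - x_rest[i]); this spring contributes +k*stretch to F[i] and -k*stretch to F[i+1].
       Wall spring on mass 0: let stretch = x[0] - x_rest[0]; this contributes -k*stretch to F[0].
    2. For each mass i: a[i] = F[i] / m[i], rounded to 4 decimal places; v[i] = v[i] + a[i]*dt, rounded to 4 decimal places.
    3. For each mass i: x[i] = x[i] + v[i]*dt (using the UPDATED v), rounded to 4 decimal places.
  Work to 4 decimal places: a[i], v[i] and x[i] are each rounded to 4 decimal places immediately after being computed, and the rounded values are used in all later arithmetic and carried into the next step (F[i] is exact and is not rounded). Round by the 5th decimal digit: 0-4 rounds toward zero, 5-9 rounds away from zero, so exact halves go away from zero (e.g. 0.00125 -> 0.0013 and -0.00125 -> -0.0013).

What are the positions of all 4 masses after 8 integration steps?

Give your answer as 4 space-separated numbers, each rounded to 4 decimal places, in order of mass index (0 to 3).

Step 0: x=[5.0000 7.0000 7.0000 13.0000] v=[0.0000 0.0000 0.0000 0.0000]
Step 1: x=[4.2500 6.5000 8.5000 12.2500] v=[-3.0000 -2.0000 6.0000 -3.0000]
Step 2: x=[3.0000 5.9375 10.4375 11.3125] v=[-5.0000 -2.2500 7.7500 -3.7500]
Step 3: x=[1.7344 5.7656 11.4688 10.9063] v=[-5.0625 -0.6875 4.1250 -1.6250]
Step 4: x=[1.0430 6.0117 10.9336 11.3907] v=[-2.7657 0.9845 -2.1407 1.9375]
Step 5: x=[1.3330 6.2461 9.2822 12.5108] v=[1.1600 0.9377 -6.6055 4.4804]
Step 6: x=[2.5180 6.0113 7.6790 13.5738] v=[4.7401 -0.9393 -6.4130 4.2518]
Step 7: x=[3.9469 5.3201 7.1325 13.9131] v=[5.7154 -2.7649 -2.1859 1.3570]
Step 8: x=[4.7323 4.7387 7.8281 13.3072] v=[3.1417 -2.3257 2.7823 -2.4236]

Answer: 4.7323 4.7387 7.8281 13.3072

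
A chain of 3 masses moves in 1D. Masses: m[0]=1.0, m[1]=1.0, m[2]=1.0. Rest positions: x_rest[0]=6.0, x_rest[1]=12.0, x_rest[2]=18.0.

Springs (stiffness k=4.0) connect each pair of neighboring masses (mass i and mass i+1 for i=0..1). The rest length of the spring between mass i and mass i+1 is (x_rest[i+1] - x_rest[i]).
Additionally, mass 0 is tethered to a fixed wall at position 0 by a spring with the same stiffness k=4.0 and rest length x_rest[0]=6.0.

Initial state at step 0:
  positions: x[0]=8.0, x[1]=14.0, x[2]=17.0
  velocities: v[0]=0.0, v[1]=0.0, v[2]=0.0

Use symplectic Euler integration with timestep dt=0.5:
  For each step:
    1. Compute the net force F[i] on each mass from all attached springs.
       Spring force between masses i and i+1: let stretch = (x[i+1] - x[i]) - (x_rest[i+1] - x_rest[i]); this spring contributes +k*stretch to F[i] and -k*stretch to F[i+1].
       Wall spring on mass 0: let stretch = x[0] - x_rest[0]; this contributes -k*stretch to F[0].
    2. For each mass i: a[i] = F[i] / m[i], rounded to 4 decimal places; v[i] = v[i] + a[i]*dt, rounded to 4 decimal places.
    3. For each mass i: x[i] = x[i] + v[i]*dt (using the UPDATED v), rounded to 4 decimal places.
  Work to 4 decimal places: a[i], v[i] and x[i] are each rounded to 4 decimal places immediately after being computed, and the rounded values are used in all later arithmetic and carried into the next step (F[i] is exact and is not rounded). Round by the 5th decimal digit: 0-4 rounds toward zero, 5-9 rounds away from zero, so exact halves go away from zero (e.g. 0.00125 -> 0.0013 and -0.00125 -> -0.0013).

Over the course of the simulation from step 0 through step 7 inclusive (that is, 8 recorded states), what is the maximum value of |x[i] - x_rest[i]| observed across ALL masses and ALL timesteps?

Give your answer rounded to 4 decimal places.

Step 0: x=[8.0000 14.0000 17.0000] v=[0.0000 0.0000 0.0000]
Step 1: x=[6.0000 11.0000 20.0000] v=[-4.0000 -6.0000 6.0000]
Step 2: x=[3.0000 12.0000 20.0000] v=[-6.0000 2.0000 0.0000]
Step 3: x=[6.0000 12.0000 18.0000] v=[6.0000 0.0000 -4.0000]
Step 4: x=[9.0000 12.0000 16.0000] v=[6.0000 0.0000 -4.0000]
Step 5: x=[6.0000 13.0000 16.0000] v=[-6.0000 2.0000 0.0000]
Step 6: x=[4.0000 10.0000 19.0000] v=[-4.0000 -6.0000 6.0000]
Step 7: x=[4.0000 10.0000 19.0000] v=[0.0000 0.0000 0.0000]
Max displacement = 3.0000

Answer: 3.0000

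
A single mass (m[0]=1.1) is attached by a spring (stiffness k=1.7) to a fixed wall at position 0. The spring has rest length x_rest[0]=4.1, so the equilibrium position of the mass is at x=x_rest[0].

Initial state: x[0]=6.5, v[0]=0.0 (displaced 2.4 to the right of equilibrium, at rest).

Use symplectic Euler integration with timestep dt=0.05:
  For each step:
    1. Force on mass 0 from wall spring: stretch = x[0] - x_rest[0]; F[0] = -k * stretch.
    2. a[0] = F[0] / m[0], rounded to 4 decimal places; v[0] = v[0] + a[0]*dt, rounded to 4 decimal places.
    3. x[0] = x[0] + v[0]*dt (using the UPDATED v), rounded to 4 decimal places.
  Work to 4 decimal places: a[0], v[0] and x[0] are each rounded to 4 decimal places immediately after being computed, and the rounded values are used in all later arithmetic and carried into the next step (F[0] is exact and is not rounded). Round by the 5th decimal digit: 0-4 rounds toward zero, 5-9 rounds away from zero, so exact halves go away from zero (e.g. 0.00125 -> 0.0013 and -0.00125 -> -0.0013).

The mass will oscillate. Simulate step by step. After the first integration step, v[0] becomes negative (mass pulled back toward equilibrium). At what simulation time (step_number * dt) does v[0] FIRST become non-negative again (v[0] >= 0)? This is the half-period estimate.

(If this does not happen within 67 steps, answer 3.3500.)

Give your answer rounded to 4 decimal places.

Answer: 2.5500

Derivation:
Step 0: x=[6.5000] v=[0.0000]
Step 1: x=[6.4907] v=[-0.1855]
Step 2: x=[6.4722] v=[-0.3702]
Step 3: x=[6.4445] v=[-0.5535]
Step 4: x=[6.4078] v=[-0.7347]
Step 5: x=[6.3622] v=[-0.9130]
Step 6: x=[6.3078] v=[-1.0878]
Step 7: x=[6.2449] v=[-1.2584]
Step 8: x=[6.1737] v=[-1.4241]
Step 9: x=[6.0945] v=[-1.5843]
Step 10: x=[6.0076] v=[-1.7384]
Step 11: x=[5.9133] v=[-1.8858]
Step 12: x=[5.8120] v=[-2.0259]
Step 13: x=[5.7041] v=[-2.1582]
Step 14: x=[5.5900] v=[-2.2822]
Step 15: x=[5.4701] v=[-2.3973]
Step 16: x=[5.3449] v=[-2.5032]
Step 17: x=[5.2149] v=[-2.5994]
Step 18: x=[5.0806] v=[-2.6856]
Step 19: x=[4.9425] v=[-2.7614]
Step 20: x=[4.8012] v=[-2.8265]
Step 21: x=[4.6572] v=[-2.8807]
Step 22: x=[4.5110] v=[-2.9238]
Step 23: x=[4.3632] v=[-2.9556]
Step 24: x=[4.2144] v=[-2.9759]
Step 25: x=[4.0652] v=[-2.9847]
Step 26: x=[3.9161] v=[-2.9820]
Step 27: x=[3.7677] v=[-2.9678]
Step 28: x=[3.6206] v=[-2.9421]
Step 29: x=[3.4753] v=[-2.9051]
Step 30: x=[3.3325] v=[-2.8568]
Step 31: x=[3.1926] v=[-2.7975]
Step 32: x=[3.0562] v=[-2.7274]
Step 33: x=[2.9239] v=[-2.6467]
Step 34: x=[2.7961] v=[-2.5558]
Step 35: x=[2.6734] v=[-2.4550]
Step 36: x=[2.5562] v=[-2.3448]
Step 37: x=[2.4449] v=[-2.2255]
Step 38: x=[2.3400] v=[-2.0976]
Step 39: x=[2.2419] v=[-1.9616]
Step 40: x=[2.1510] v=[-1.8180]
Step 41: x=[2.0676] v=[-1.6674]
Step 42: x=[1.9921] v=[-1.5104]
Step 43: x=[1.9247] v=[-1.3475]
Step 44: x=[1.8657] v=[-1.1794]
Step 45: x=[1.8154] v=[-1.0068]
Step 46: x=[1.7739] v=[-0.8303]
Step 47: x=[1.7414] v=[-0.6506]
Step 48: x=[1.7180] v=[-0.4683]
Step 49: x=[1.7038] v=[-0.2842]
Step 50: x=[1.6989] v=[-0.0990]
Step 51: x=[1.7032] v=[0.0865]
First v>=0 after going negative at step 51, time=2.5500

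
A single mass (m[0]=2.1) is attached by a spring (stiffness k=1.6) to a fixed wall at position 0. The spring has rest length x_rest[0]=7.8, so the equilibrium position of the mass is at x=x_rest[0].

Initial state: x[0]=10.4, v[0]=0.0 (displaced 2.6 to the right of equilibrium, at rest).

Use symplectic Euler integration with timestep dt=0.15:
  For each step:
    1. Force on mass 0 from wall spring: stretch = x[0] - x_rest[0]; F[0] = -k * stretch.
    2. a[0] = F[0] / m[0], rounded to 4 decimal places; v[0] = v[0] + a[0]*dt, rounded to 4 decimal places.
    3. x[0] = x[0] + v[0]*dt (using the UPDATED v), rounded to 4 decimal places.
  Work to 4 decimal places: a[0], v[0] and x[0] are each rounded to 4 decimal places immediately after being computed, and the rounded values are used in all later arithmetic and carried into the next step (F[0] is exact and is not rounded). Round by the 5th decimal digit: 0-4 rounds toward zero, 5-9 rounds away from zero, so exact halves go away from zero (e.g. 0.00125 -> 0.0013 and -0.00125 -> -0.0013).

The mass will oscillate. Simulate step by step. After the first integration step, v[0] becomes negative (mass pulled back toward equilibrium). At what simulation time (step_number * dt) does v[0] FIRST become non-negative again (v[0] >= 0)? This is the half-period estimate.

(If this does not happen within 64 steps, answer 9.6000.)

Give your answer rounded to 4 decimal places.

Step 0: x=[10.4000] v=[0.0000]
Step 1: x=[10.3554] v=[-0.2972]
Step 2: x=[10.2670] v=[-0.5893]
Step 3: x=[10.1363] v=[-0.8712]
Step 4: x=[9.9656] v=[-1.1382]
Step 5: x=[9.7577] v=[-1.3857]
Step 6: x=[9.5163] v=[-1.6094]
Step 7: x=[9.2455] v=[-1.8056]
Step 8: x=[8.9499] v=[-1.9708]
Step 9: x=[8.6346] v=[-2.1022]
Step 10: x=[8.3050] v=[-2.1976]
Step 11: x=[7.9667] v=[-2.2553]
Step 12: x=[7.6255] v=[-2.2744]
Step 13: x=[7.2873] v=[-2.2545]
Step 14: x=[6.9579] v=[-2.1959]
Step 15: x=[6.6429] v=[-2.0997]
Step 16: x=[6.3478] v=[-1.9675]
Step 17: x=[6.0776] v=[-1.8015]
Step 18: x=[5.8369] v=[-1.6047]
Step 19: x=[5.6299] v=[-1.3803]
Step 20: x=[5.4601] v=[-1.1323]
Step 21: x=[5.3304] v=[-0.8649]
Step 22: x=[5.2430] v=[-0.5827]
Step 23: x=[5.1994] v=[-0.2905]
Step 24: x=[5.2004] v=[0.0067]
First v>=0 after going negative at step 24, time=3.6000

Answer: 3.6000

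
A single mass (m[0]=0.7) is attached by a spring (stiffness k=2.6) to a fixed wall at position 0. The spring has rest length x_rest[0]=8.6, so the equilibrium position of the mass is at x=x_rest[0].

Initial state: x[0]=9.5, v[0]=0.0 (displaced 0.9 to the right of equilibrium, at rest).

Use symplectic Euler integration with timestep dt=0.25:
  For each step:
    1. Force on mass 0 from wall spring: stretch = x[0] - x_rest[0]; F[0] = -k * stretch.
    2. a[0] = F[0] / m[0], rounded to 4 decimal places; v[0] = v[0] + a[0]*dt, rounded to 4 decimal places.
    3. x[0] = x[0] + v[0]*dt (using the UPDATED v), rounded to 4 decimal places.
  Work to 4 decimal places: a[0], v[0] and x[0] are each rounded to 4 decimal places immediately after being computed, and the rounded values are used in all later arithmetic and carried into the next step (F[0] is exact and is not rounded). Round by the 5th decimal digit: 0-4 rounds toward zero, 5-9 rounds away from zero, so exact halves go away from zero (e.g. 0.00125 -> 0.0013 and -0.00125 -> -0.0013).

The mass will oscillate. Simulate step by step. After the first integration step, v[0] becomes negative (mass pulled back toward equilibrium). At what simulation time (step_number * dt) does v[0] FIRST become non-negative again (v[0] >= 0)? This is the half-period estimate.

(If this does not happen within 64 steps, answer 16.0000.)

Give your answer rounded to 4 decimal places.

Answer: 1.7500

Derivation:
Step 0: x=[9.5000] v=[0.0000]
Step 1: x=[9.2911] v=[-0.8357]
Step 2: x=[8.9218] v=[-1.4774]
Step 3: x=[8.4778] v=[-1.7762]
Step 4: x=[8.0621] v=[-1.6627]
Step 5: x=[7.7713] v=[-1.1632]
Step 6: x=[7.6729] v=[-0.3937]
Step 7: x=[7.7897] v=[0.4672]
First v>=0 after going negative at step 7, time=1.7500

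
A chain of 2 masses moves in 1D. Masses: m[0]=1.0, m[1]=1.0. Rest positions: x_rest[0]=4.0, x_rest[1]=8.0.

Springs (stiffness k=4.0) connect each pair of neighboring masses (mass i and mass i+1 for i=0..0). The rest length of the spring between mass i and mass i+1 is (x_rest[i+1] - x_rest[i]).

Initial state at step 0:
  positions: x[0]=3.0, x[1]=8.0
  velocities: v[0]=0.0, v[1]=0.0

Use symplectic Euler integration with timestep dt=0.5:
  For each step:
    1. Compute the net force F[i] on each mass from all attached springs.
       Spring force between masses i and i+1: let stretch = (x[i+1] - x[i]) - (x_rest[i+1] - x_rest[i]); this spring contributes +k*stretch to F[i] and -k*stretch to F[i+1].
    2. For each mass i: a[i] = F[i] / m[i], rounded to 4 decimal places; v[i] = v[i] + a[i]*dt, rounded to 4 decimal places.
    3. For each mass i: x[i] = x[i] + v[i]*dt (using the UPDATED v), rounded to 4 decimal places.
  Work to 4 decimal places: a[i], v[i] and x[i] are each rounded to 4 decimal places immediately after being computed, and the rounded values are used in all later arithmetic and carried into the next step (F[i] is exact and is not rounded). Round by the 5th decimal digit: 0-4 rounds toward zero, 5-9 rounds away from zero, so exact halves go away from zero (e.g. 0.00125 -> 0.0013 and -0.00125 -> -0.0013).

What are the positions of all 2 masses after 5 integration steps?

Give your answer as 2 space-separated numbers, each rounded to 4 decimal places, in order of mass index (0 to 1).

Answer: 4.0000 7.0000

Derivation:
Step 0: x=[3.0000 8.0000] v=[0.0000 0.0000]
Step 1: x=[4.0000 7.0000] v=[2.0000 -2.0000]
Step 2: x=[4.0000 7.0000] v=[0.0000 0.0000]
Step 3: x=[3.0000 8.0000] v=[-2.0000 2.0000]
Step 4: x=[3.0000 8.0000] v=[0.0000 0.0000]
Step 5: x=[4.0000 7.0000] v=[2.0000 -2.0000]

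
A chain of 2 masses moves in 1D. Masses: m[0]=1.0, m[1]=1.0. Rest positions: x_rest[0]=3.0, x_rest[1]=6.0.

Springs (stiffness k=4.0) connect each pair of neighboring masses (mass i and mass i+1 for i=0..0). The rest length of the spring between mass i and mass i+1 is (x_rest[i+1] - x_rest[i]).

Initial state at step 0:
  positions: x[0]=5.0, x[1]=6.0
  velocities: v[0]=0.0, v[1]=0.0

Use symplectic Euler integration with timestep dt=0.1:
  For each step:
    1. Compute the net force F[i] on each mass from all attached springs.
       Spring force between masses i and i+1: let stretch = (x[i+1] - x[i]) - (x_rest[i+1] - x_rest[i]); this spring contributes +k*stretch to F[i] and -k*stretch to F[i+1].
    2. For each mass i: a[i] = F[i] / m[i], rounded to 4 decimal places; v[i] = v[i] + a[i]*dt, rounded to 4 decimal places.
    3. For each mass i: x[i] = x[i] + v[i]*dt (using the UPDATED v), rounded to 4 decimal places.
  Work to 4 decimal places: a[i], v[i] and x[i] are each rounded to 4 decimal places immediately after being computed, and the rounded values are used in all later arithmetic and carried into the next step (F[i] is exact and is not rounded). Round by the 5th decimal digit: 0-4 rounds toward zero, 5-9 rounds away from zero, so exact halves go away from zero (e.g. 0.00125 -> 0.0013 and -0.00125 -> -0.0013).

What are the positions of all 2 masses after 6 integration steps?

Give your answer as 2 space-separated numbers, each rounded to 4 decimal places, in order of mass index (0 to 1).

Step 0: x=[5.0000 6.0000] v=[0.0000 0.0000]
Step 1: x=[4.9200 6.0800] v=[-0.8000 0.8000]
Step 2: x=[4.7664 6.2336] v=[-1.5360 1.5360]
Step 3: x=[4.5515 6.4485] v=[-2.1491 2.1491]
Step 4: x=[4.2925 6.7075] v=[-2.5903 2.5903]
Step 5: x=[4.0101 6.9899] v=[-2.8243 2.8243]
Step 6: x=[3.7269 7.2731] v=[-2.8324 2.8324]

Answer: 3.7269 7.2731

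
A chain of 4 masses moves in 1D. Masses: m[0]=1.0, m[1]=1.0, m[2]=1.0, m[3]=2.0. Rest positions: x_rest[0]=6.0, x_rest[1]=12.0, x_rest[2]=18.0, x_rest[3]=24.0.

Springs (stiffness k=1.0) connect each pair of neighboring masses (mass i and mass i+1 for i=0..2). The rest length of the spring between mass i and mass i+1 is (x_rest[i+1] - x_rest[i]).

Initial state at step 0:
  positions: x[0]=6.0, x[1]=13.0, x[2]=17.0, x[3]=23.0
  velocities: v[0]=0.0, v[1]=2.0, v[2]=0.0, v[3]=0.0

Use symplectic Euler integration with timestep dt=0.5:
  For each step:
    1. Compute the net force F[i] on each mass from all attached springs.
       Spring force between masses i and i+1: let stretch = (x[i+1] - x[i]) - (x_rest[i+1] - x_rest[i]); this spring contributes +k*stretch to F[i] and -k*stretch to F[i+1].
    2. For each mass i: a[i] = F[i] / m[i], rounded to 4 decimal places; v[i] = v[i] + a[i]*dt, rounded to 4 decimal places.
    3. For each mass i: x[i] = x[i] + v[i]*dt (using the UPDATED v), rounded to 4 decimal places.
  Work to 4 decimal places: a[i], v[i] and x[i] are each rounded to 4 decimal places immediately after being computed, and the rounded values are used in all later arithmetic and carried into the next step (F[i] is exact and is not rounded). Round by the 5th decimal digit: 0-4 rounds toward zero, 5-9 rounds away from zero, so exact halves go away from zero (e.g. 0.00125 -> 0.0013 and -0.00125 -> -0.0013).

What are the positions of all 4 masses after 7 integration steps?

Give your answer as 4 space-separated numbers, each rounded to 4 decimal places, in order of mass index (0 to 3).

Answer: 6.7907 13.4898 17.9523 25.3841

Derivation:
Step 0: x=[6.0000 13.0000 17.0000 23.0000] v=[0.0000 2.0000 0.0000 0.0000]
Step 1: x=[6.2500 13.2500 17.5000 23.0000] v=[0.5000 0.5000 1.0000 0.0000]
Step 2: x=[6.7500 12.8125 18.3125 23.0625] v=[1.0000 -0.8750 1.6250 0.1250]
Step 3: x=[7.2657 12.2344 18.9375 23.2813] v=[1.0313 -1.1563 1.2500 0.4375]
Step 4: x=[7.5236 12.0899 18.9727 23.7071] v=[0.5157 -0.2891 0.0704 0.8516]
Step 5: x=[7.4230 12.5245 18.4708 24.2911] v=[-0.2012 0.8692 -1.0038 1.1680]
Step 6: x=[7.0978 13.1703 17.9374 24.8976] v=[-0.6505 1.2916 -1.0668 1.2130]
Step 7: x=[6.7907 13.4898 17.9523 25.3841] v=[-0.6143 0.6389 0.0298 0.9730]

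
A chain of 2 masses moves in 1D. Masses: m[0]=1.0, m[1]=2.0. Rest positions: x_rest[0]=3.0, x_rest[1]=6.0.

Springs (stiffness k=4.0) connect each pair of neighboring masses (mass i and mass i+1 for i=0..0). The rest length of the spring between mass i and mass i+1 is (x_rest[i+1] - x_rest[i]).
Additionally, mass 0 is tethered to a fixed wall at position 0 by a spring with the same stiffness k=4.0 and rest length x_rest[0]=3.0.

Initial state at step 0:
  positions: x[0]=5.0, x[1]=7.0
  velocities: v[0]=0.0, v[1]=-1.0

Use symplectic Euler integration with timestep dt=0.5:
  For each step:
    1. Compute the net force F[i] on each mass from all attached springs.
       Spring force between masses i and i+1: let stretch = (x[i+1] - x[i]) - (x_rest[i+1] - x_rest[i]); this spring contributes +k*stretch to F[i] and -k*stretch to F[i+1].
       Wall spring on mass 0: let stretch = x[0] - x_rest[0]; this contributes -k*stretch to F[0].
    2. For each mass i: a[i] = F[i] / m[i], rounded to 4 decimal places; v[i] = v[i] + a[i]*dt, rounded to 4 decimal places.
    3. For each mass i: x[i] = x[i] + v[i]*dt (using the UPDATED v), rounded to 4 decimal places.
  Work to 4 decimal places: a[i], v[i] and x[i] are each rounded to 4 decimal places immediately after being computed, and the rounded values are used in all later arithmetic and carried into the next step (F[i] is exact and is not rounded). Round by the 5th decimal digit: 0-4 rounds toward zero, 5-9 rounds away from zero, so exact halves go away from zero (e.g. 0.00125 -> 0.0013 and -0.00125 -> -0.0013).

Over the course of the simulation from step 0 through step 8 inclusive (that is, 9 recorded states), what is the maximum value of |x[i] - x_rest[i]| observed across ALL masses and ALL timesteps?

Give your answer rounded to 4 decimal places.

Step 0: x=[5.0000 7.0000] v=[0.0000 -1.0000]
Step 1: x=[2.0000 7.0000] v=[-6.0000 0.0000]
Step 2: x=[2.0000 6.0000] v=[0.0000 -2.0000]
Step 3: x=[4.0000 4.5000] v=[4.0000 -3.0000]
Step 4: x=[2.5000 4.2500] v=[-3.0000 -0.5000]
Step 5: x=[0.2500 4.6250] v=[-4.5000 0.7500]
Step 6: x=[2.1250 4.3125] v=[3.7500 -0.6250]
Step 7: x=[4.0625 4.4063] v=[3.8750 0.1875]
Step 8: x=[2.2813 5.8282] v=[-3.5624 2.8437]
Max displacement = 2.7500

Answer: 2.7500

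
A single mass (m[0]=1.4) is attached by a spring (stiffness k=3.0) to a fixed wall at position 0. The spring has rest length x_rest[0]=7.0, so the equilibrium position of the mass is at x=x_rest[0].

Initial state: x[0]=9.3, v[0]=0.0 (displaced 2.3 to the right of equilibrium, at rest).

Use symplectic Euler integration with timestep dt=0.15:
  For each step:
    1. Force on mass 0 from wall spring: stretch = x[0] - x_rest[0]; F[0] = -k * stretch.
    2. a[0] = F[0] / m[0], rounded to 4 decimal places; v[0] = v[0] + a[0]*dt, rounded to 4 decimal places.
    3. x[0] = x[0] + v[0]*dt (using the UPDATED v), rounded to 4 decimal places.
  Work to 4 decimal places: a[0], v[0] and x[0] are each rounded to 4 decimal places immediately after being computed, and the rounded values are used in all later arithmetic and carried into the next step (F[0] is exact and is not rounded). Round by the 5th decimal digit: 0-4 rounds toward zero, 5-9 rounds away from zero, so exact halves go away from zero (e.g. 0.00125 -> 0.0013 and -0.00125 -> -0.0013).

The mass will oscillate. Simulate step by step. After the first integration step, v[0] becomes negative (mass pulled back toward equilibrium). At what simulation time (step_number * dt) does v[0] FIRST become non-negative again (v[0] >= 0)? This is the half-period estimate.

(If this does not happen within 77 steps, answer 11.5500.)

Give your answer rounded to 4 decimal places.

Answer: 2.2500

Derivation:
Step 0: x=[9.3000] v=[0.0000]
Step 1: x=[9.1891] v=[-0.7393]
Step 2: x=[8.9727] v=[-1.4429]
Step 3: x=[8.6612] v=[-2.0770]
Step 4: x=[8.2696] v=[-2.6110]
Step 5: x=[7.8167] v=[-3.0191]
Step 6: x=[7.3245] v=[-3.2816]
Step 7: x=[6.8166] v=[-3.3859]
Step 8: x=[6.3176] v=[-3.3270]
Step 9: x=[5.8514] v=[-3.1077]
Step 10: x=[5.4406] v=[-2.7385]
Step 11: x=[5.1050] v=[-2.2373]
Step 12: x=[4.8608] v=[-1.6282]
Step 13: x=[4.7197] v=[-0.9406]
Step 14: x=[4.6886] v=[-0.2076]
Step 15: x=[4.7689] v=[0.5354]
First v>=0 after going negative at step 15, time=2.2500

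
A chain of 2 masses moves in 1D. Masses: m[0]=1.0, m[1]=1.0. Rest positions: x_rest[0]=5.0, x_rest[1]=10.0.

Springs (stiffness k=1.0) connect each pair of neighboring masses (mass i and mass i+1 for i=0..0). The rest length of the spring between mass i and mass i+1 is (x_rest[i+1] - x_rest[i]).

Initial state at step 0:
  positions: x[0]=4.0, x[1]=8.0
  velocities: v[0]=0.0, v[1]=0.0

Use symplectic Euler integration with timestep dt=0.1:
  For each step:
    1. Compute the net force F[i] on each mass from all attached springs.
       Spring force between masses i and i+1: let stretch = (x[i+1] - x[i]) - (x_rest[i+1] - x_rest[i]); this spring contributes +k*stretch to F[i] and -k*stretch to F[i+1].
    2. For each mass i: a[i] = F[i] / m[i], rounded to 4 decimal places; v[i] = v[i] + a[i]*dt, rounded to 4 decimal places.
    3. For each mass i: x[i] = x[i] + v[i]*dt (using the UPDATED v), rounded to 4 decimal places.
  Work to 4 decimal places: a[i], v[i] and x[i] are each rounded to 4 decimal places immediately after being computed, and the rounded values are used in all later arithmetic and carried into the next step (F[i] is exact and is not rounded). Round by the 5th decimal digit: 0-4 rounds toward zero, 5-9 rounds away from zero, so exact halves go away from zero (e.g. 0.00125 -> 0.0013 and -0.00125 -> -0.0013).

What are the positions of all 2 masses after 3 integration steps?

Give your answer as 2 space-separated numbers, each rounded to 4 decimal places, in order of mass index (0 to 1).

Answer: 3.9410 8.0590

Derivation:
Step 0: x=[4.0000 8.0000] v=[0.0000 0.0000]
Step 1: x=[3.9900 8.0100] v=[-0.1000 0.1000]
Step 2: x=[3.9702 8.0298] v=[-0.1980 0.1980]
Step 3: x=[3.9410 8.0590] v=[-0.2920 0.2920]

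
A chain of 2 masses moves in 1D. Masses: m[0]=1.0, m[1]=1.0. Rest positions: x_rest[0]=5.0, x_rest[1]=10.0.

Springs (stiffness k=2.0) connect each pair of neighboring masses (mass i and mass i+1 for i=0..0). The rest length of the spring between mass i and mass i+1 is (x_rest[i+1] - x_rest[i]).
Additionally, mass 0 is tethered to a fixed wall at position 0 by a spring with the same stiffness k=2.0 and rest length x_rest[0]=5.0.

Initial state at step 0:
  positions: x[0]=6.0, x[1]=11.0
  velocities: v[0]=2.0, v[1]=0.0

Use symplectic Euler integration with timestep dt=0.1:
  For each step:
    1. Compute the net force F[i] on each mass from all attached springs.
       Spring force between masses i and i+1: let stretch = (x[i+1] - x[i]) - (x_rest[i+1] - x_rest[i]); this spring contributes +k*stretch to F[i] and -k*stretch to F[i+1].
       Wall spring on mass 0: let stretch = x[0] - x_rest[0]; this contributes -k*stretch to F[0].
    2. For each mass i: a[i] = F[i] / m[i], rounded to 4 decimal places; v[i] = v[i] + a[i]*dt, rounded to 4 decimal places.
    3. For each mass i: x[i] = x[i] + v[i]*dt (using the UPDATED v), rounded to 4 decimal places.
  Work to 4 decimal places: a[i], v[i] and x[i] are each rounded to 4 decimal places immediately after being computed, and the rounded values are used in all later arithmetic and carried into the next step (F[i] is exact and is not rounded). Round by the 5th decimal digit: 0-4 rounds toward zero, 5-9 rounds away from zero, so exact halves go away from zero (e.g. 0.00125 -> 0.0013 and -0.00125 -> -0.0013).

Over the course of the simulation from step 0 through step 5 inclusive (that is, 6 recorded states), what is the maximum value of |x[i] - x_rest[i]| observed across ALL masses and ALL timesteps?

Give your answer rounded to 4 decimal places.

Answer: 1.5751

Derivation:
Step 0: x=[6.0000 11.0000] v=[2.0000 0.0000]
Step 1: x=[6.1800 11.0000] v=[1.8000 0.0000]
Step 2: x=[6.3328 11.0036] v=[1.5280 0.0360]
Step 3: x=[6.4524 11.0138] v=[1.1956 0.1018]
Step 4: x=[6.5341 11.0328] v=[0.8174 0.1895]
Step 5: x=[6.5751 11.0618] v=[0.4103 0.2898]
Max displacement = 1.5751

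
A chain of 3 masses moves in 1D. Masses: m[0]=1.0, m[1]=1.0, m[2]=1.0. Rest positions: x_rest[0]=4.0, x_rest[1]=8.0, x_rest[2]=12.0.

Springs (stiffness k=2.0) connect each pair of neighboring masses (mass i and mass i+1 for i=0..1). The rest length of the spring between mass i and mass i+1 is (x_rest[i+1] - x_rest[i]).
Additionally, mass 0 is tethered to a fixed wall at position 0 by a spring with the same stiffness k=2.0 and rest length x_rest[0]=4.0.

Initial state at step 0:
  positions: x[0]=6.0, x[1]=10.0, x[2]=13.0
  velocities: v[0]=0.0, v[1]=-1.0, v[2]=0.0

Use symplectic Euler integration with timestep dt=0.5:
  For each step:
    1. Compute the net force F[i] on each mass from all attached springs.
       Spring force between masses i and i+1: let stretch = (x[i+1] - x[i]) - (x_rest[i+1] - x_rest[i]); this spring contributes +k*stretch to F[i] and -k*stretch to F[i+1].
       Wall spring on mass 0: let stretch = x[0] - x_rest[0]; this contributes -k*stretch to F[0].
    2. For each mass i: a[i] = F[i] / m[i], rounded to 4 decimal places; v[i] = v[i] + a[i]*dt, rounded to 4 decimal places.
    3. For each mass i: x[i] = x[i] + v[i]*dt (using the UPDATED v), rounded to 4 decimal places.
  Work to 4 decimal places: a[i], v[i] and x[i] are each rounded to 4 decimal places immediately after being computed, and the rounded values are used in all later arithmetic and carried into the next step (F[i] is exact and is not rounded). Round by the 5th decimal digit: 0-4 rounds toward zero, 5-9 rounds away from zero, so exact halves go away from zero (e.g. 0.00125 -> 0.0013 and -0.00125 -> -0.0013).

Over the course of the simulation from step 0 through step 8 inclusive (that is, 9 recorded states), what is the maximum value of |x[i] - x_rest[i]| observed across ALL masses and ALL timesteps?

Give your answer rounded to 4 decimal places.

Answer: 2.8203

Derivation:
Step 0: x=[6.0000 10.0000 13.0000] v=[0.0000 -1.0000 0.0000]
Step 1: x=[5.0000 9.0000 13.5000] v=[-2.0000 -2.0000 1.0000]
Step 2: x=[3.5000 8.2500 13.7500] v=[-3.0000 -1.5000 0.5000]
Step 3: x=[2.6250 7.8750 13.2500] v=[-1.7500 -0.7500 -1.0000]
Step 4: x=[3.0625 7.5625 12.0625] v=[0.8750 -0.6250 -2.3750]
Step 5: x=[4.2188 7.2500 10.6250] v=[2.3125 -0.6250 -2.8750]
Step 6: x=[4.7813 7.1094 9.5000] v=[1.1249 -0.2812 -2.2500]
Step 7: x=[4.1172 7.0001 9.1797] v=[-1.3283 -0.2187 -0.6406]
Step 8: x=[2.8359 6.5391 9.7696] v=[-2.5626 -0.9220 1.1798]
Max displacement = 2.8203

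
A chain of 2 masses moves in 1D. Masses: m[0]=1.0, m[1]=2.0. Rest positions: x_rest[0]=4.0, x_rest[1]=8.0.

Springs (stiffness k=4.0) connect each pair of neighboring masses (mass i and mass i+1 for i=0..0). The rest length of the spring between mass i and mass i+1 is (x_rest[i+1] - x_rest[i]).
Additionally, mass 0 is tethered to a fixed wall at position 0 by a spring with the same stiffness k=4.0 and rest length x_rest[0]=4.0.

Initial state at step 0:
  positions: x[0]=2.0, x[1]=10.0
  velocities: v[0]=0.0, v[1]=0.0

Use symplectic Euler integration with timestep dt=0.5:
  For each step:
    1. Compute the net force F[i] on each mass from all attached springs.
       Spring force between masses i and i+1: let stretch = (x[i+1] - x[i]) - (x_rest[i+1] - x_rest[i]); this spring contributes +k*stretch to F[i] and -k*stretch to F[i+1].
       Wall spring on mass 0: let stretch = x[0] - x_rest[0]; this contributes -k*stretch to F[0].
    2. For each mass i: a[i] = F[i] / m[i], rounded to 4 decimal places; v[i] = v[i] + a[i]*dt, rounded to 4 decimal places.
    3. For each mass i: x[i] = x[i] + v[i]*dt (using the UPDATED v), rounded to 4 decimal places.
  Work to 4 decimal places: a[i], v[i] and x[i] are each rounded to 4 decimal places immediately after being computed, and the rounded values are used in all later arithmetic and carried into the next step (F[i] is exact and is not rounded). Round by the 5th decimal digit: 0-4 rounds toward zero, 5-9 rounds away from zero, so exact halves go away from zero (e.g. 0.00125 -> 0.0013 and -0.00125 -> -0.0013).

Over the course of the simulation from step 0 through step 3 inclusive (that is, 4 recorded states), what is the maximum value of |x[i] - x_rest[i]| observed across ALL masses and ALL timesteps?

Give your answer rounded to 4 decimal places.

Step 0: x=[2.0000 10.0000] v=[0.0000 0.0000]
Step 1: x=[8.0000 8.0000] v=[12.0000 -4.0000]
Step 2: x=[6.0000 8.0000] v=[-4.0000 0.0000]
Step 3: x=[0.0000 9.0000] v=[-12.0000 2.0000]
Max displacement = 4.0000

Answer: 4.0000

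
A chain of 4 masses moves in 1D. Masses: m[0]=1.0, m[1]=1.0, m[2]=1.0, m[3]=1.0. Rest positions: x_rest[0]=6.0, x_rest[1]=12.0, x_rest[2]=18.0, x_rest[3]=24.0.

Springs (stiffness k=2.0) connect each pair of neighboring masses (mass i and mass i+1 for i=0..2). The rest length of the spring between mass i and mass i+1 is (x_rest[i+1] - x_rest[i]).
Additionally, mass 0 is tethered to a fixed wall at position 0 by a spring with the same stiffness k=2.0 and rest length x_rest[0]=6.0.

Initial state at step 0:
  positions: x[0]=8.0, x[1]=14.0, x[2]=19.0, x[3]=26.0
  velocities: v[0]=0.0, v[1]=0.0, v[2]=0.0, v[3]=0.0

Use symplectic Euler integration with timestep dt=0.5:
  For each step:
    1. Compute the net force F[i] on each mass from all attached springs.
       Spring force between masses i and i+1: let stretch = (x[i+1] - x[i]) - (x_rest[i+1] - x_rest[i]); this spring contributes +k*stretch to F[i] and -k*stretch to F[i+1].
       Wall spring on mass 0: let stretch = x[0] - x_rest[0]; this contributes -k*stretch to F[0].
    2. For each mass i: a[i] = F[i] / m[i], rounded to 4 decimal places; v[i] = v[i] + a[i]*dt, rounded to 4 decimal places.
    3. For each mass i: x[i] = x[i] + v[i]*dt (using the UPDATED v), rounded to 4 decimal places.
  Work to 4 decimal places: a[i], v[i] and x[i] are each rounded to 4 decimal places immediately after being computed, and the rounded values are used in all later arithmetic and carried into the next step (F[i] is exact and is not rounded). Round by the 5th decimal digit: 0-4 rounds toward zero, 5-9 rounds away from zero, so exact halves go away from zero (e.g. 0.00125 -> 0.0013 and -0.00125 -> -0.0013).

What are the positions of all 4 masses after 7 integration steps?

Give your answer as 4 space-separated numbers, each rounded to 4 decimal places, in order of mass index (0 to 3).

Answer: 5.6875 12.2657 18.0391 22.5626

Derivation:
Step 0: x=[8.0000 14.0000 19.0000 26.0000] v=[0.0000 0.0000 0.0000 0.0000]
Step 1: x=[7.0000 13.5000 20.0000 25.5000] v=[-2.0000 -1.0000 2.0000 -1.0000]
Step 2: x=[5.7500 13.0000 20.5000 25.2500] v=[-2.5000 -1.0000 1.0000 -0.5000]
Step 3: x=[5.2500 12.6250 19.6250 25.6250] v=[-1.0000 -0.7500 -1.7500 0.7500]
Step 4: x=[5.8125 12.0625 18.2500 26.0000] v=[1.1250 -1.1250 -2.7500 0.7500]
Step 5: x=[6.5938 11.4688 17.6563 25.5000] v=[1.5625 -1.1875 -1.1875 -1.0000]
Step 6: x=[6.5157 11.5313 17.8907 24.0782] v=[-0.1563 0.1250 0.4687 -2.8437]
Step 7: x=[5.6875 12.2657 18.0391 22.5626] v=[-1.6564 1.4688 0.2968 -3.0312]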